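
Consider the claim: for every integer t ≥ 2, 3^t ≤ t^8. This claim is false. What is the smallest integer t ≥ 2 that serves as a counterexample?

Check each integer t ≥ 2 in order until 3^t > t^8.
The first 21 eligible values, up to t = 22, all satisfy the conclusion.
t = 23: 3^t = 94143178827 and t^8 = 78310985281, so 94143178827 > 78310985281.

t = 23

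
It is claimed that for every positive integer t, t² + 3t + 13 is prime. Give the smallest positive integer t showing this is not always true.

t = 9

The first 8 eligible values, up to t = 8, all satisfy the conclusion.
t = 9: t² + 3t + 13 = 121 = 11 × 11, composite.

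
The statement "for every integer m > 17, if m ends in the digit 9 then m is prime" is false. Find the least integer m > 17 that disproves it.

We need the least integer m > 17 for which m ends in the digit 9 but m is not prime.
For m = 19, 29 the conclusion holds.
m = 39: 39 ends in 9; 39 = 3 × 13, composite.
Hence m = 39 is a counterexample.

m = 39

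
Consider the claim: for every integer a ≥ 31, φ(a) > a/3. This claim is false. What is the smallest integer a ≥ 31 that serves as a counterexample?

The first 5 eligible values, up to a = 35, all satisfy the conclusion.
a = 36: φ(36) = 12 and 36/3 = 12, so φ(36) ≤ 36/3.

a = 36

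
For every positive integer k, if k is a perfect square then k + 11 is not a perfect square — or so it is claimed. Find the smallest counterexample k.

k = 25

For k = 1, 4, 9, 16 the conclusion holds.
k = 25: 25 = 5² and 25 + 11 = 36 = 6².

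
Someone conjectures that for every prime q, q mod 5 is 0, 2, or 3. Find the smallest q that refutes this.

q = 11

Check each prime q in order until the claim fails.
The first 4 eligible values, up to q = 7, all satisfy the conclusion.
q = 11: 11 mod 5 = 1 — not in {0, 2, 3}.
So q = 11 is the smallest counterexample.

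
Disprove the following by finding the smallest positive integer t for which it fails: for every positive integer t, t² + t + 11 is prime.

For t = 1, 2, 3, 4, 5, 6, 7, 8, 9 the conclusion holds.
t = 10: t² + t + 11 = 121 = 11 × 11, composite.
So t = 10 is the smallest counterexample.

t = 10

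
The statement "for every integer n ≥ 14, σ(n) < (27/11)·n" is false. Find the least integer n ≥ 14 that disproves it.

We need the least integer n ≥ 14 for which the claim fails.
The first 10 eligible values, up to n = 23, all satisfy the conclusion.
n = 24: σ(24) = 60; 60 ≥ 648/11.
Thus n = 24 disproves the claim, and no smaller n works.

n = 24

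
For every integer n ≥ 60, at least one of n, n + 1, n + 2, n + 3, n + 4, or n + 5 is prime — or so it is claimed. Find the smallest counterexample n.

Check each integer n ≥ 60 in order until n, n + 1, n + 2, n + 3, n + 4, n + 5 are all composite.
For n = 60, 61, 62, 63, …, 87, 88, 89 the conclusion holds.
n = 90: 90 = 2 × 45; 91 = 7 × 13; 92 = 2 × 46; 93 = 3 × 31; 94 = 2 × 47; 95 = 5 × 19 — all composite.

n = 90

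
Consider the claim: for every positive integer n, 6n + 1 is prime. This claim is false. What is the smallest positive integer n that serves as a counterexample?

n = 4

Check each positive integer n in order until 6n + 1 is not prime.
For n = 1, 2, 3 the conclusion holds.
n = 4: 6n + 1 = 25 = 5 × 5, composite.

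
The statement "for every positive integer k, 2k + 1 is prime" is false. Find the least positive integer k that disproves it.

k = 4

We need the least positive integer k for which 2k + 1 is not prime.
k = 1: 2k + 1 = 3, prime.
k = 2: 2k + 1 = 5, prime.
k = 3: 2k + 1 = 7, prime.
k = 4: 2k + 1 = 9 = 3 × 3, composite.
Thus k = 4 disproves the claim, and no smaller k works.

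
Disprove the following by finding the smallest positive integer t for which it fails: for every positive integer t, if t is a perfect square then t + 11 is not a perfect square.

For t = 1, 4, 9, 16 the conclusion holds.
t = 25: 25 = 5² and 25 + 11 = 36 = 6².

t = 25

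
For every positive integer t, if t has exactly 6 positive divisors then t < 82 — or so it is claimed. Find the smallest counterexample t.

The first 13 eligible values, up to t = 76, all satisfy the conclusion.
t = 92: τ(92) = 6; 92 ≥ 82.
So t = 92 is the smallest counterexample.

t = 92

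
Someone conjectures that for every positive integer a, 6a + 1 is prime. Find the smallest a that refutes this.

a = 4

We need the least positive integer a for which 6a + 1 is not prime.
For a = 1, 2, 3 the conclusion holds.
a = 4: 6a + 1 = 25 = 5 × 5, composite.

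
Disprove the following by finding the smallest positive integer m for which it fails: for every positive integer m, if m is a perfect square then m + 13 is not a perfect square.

m = 36

For m = 1, 4, 9, 16, 25 the conclusion holds.
m = 36: 36 = 6² and 36 + 13 = 49 = 7².
Hence m = 36 is a counterexample.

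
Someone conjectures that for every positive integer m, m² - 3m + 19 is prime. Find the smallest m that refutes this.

We need the least positive integer m for which m² - 3m + 19 is not prime.
For m = 1, 2, 3, 4, …, 15, 16, 17 the conclusion holds.
m = 18: m² - 3m + 19 = 289 = 17 × 17, composite.

m = 18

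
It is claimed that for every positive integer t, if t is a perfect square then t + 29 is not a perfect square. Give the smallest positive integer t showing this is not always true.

t = 196

For t = 1, 4, 9, 16, …, 121, 144, 169 the conclusion holds.
t = 196: 196 = 14² and 196 + 29 = 225 = 15².
Thus t = 196 disproves the claim, and no smaller t works.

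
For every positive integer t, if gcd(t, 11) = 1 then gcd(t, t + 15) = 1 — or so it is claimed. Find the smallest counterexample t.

t = 3

t = 1: gcd(1, 16) = 1.
t = 2: gcd(2, 17) = 1.
t = 3: gcd(3, 18) = 3.
So t = 3 is the smallest counterexample.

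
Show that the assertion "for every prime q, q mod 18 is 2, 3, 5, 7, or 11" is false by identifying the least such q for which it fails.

q = 13

For q = 2, 3, 5, 7, 11 the conclusion holds.
q = 13: 13 mod 18 = 13 — not in {2, 3, 5, 7, 11}.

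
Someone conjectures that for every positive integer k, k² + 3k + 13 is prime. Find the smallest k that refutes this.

k = 9

A counterexample is any positive integer k such that k² + 3k + 13 is not prime; we check each in order.
For k = 1, 2, 3, 4, 5, 6, 7, 8 the conclusion holds.
k = 9: k² + 3k + 13 = 121 = 11 × 11, composite.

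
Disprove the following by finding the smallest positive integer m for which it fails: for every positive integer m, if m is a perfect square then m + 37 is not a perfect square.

The first 17 eligible values, up to m = 289, all satisfy the conclusion.
m = 324: 324 = 18² and 324 + 37 = 361 = 19².

m = 324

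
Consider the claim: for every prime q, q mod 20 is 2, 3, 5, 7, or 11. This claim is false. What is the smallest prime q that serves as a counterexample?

We need the least prime q for which the claim fails.
For q = 2, 3, 5, 7, 11 the conclusion holds.
q = 13: 13 mod 20 = 13 — not in {2, 3, 5, 7, 11}.
Hence q = 13 is a counterexample.

q = 13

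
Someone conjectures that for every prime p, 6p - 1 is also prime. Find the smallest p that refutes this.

p = 11

A counterexample is any prime p such that 6p - 1 is not prime; we check each in order.
For p = 2, 3, 5, 7 the conclusion holds.
p = 11: 6p - 1 = 65 = 5 × 13, not prime.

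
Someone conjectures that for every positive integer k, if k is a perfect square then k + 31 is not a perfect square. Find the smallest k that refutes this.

A counterexample is any positive integer k such that k is a perfect square but k + 31 is a perfect square; we check each in order.
For k = 1, 4, 9, 16, …, 144, 169, 196 the conclusion holds.
k = 225: 225 = 15² and 225 + 31 = 256 = 16².
Thus k = 225 disproves the claim, and no smaller k works.

k = 225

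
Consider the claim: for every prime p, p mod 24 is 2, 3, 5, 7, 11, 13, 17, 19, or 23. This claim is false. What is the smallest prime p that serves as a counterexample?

For p = 2, 3, 5, 7, …, 61, 67, 71 the conclusion holds.
p = 73: 73 mod 24 = 1 — not in {2, 3, 5, 7, 11, 13, 17, 19, 23}.

p = 73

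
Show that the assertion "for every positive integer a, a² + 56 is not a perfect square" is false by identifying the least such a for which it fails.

a = 5

For a = 1, 2, 3, 4 the conclusion holds.
a = 5: 5² + 56 = 81 = 9², a perfect square.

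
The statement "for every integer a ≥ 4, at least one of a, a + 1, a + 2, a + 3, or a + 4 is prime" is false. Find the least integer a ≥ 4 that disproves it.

a = 24

A counterexample is any integer a ≥ 4 such that a, a + 1, a + 2, a + 3, a + 4 are all composite; we check each in order.
For a = 4, 5, 6, 7, …, 21, 22, 23 the conclusion holds.
a = 24: 24 = 2 × 12; 25 = 5 × 5; 26 = 2 × 13; 27 = 3 × 9; 28 = 2 × 14 — all composite.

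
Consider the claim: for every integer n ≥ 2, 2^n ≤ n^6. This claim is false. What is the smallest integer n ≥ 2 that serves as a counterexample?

For n = 2, 3, 4, 5, …, 27, 28, 29 the conclusion holds.
n = 30: 2^n = 1073741824 and n^6 = 729000000, so 1073741824 > 729000000.
So n = 30 is the smallest counterexample.

n = 30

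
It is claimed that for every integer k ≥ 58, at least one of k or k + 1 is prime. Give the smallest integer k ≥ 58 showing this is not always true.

k = 58: 59 is prime.
k = 59: 59 is prime.
k = 60: 61 is prime.
k = 61: 61 is prime.
k = 62: 62 = 2 × 31; 63 = 3 × 21 — both composite.

k = 62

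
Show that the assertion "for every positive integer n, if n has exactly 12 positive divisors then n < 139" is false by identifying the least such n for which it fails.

n = 140

A counterexample is any positive integer n such that n has exactly 12 positive divisors but the claim fails; we check each in order.
The first 8 eligible values, up to n = 132, all satisfy the conclusion.
n = 140: τ(140) = 12; 140 ≥ 139.
Hence n = 140 is a counterexample.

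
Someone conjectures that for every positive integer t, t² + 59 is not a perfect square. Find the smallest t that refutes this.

We need the least positive integer t for which t² + 59 is a perfect square.
For t = 1, 2, 3, 4, …, 26, 27, 28 the conclusion holds.
t = 29: 29² + 59 = 900 = 30², a perfect square.
Hence t = 29 is a counterexample.

t = 29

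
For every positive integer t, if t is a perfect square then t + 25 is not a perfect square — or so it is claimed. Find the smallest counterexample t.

t = 144

We need the least positive integer t for which t is a perfect square but t + 25 is a perfect square.
For t = 1, 4, 9, 16, …, 81, 100, 121 the conclusion holds.
t = 144: 144 = 12² and 144 + 25 = 169 = 13².
Thus t = 144 disproves the claim, and no smaller t works.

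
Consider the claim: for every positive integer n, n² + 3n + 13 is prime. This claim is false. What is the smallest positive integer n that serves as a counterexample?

n = 9

Check each positive integer n in order until n² + 3n + 13 is not prime.
The first 8 eligible values, up to n = 8, all satisfy the conclusion.
n = 9: n² + 3n + 13 = 121 = 11 × 11, composite.
Hence n = 9 is a counterexample.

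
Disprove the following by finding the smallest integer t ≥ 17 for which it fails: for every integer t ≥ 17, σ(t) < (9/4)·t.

Check each integer t ≥ 17 in order until the claim fails.
The first 7 eligible values, up to t = 23, all satisfy the conclusion.
t = 24: σ(24) = 60; 60 ≥ 54.
So t = 24 is the smallest counterexample.

t = 24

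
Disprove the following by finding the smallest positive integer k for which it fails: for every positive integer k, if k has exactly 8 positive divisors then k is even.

Check each positive integer k in order until k has exactly 8 positive divisors but k is odd.
For k = 24, 30, 40, 42, …, 88, 102, 104 the conclusion holds.
k = 105: divisors of 105: 1, 3, 5, 7, 15, 21, 35, 105; 105 is odd.

k = 105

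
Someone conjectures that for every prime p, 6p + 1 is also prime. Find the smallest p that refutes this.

For p = 2, 3, 5, 7, 11, 13, 17 the conclusion holds.
p = 19: 6p + 1 = 115 = 5 × 23, not prime.

p = 19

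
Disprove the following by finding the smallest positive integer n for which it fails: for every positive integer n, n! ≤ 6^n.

We need the least positive integer n for which n! > 6^n.
The first 13 eligible values, up to n = 13, all satisfy the conclusion.
n = 14: n! = 87178291200 and 6^n = 78364164096, so 87178291200 > 78364164096.

n = 14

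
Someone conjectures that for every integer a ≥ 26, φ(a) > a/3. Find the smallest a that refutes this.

We need the least integer a ≥ 26 for which the claim fails.
a = 26: φ(26) = 12 and 26/3 = 26/3, so φ(26) > 26/3.
a = 27: φ(27) = 18 and 27/3 = 9, so φ(27) > 27/3.
a = 28: φ(28) = 12 and 28/3 = 28/3, so φ(28) > 28/3.
a = 29: φ(29) = 28 and 29/3 = 29/3, so φ(29) > 29/3.
a = 30: φ(30) = 8 and 30/3 = 10, so φ(30) ≤ 30/3.
Thus a = 30 disproves the claim, and no smaller a works.

a = 30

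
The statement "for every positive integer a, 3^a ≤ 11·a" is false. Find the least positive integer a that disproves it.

a = 4

A counterexample is any positive integer a such that 3^a > 11·a; we check each in order.
For a = 1, 2, 3 the conclusion holds.
a = 4: 3^a = 81 and 11·a = 44, so 81 > 44.
Thus a = 4 disproves the claim, and no smaller a works.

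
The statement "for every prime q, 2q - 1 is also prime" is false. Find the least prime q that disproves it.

q = 5

For q = 2, 3 the conclusion holds.
q = 5: 2q - 1 = 9 = 3 × 3, not prime.
So q = 5 is the smallest counterexample.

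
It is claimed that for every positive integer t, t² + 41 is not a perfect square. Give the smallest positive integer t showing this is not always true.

For t = 1, 2, 3, 4, …, 17, 18, 19 the conclusion holds.
t = 20: 20² + 41 = 441 = 21², a perfect square.

t = 20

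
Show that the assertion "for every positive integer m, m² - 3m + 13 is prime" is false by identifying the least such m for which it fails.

m = 12

Check each positive integer m in order until m² - 3m + 13 is not prime.
The first 11 eligible values, up to m = 11, all satisfy the conclusion.
m = 12: m² - 3m + 13 = 121 = 11 × 11, composite.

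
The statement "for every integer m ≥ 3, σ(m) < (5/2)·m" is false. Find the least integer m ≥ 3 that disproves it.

We need the least integer m ≥ 3 for which the claim fails.
For m = 3, 4, 5, 6, …, 21, 22, 23 the conclusion holds.
m = 24: σ(24) = 60; 60 ≥ 60.

m = 24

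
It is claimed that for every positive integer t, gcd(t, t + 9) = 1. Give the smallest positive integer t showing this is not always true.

t = 3

Check each positive integer t in order until gcd(t, t + 9) > 1.
For t = 1, 2 the conclusion holds.
t = 3: gcd(3, 12) = 3.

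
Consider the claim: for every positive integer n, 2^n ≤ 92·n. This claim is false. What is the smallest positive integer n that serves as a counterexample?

The first 9 eligible values, up to n = 9, all satisfy the conclusion.
n = 10: 2^n = 1024 and 92·n = 920, so 1024 > 920.

n = 10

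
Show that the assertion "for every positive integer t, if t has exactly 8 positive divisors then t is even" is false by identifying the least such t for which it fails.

Check each positive integer t in order until t has exactly 8 positive divisors but t is odd.
For t = 24, 30, 40, 42, …, 88, 102, 104 the conclusion holds.
t = 105: divisors of 105: 1, 3, 5, 7, 15, 21, 35, 105; 105 is odd.
Thus t = 105 disproves the claim, and no smaller t works.

t = 105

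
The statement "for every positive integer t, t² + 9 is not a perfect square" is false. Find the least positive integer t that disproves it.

t = 4

Check each positive integer t in order until t² + 9 is a perfect square.
For t = 1, 2, 3 the conclusion holds.
t = 4: 4² + 9 = 25 = 5², a perfect square.
Thus t = 4 disproves the claim, and no smaller t works.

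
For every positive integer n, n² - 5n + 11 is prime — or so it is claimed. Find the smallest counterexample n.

A counterexample is any positive integer n such that n² - 5n + 11 is not prime; we check each in order.
The first 6 eligible values, up to n = 6, all satisfy the conclusion.
n = 7: n² - 5n + 11 = 25 = 5 × 5, composite.
Thus n = 7 disproves the claim, and no smaller n works.

n = 7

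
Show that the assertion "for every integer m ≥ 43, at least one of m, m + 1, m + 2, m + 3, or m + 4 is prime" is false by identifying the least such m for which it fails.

m = 43: 43 is prime.
m = 44: 47 is prime.
m = 45: 47 is prime.
m = 46: 47 is prime.
m = 47: 47 is prime.
m = 48: 48 = 2 × 24; 49 = 7 × 7; 50 = 2 × 25; 51 = 3 × 17; 52 = 2 × 26 — all composite.

m = 48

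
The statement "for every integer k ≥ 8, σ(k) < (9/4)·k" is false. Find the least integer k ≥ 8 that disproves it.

A counterexample is any integer k ≥ 8 such that the claim fails; we check each in order.
k = 8: σ(8) = 15; 15 < 18.
k = 9: σ(9) = 13; 13 < 81/4.
k = 10: σ(10) = 18; 18 < 45/2.
k = 11: σ(11) = 12; 12 < 99/4.
k = 12: σ(12) = 28; 28 ≥ 27.
Hence k = 12 is a counterexample.

k = 12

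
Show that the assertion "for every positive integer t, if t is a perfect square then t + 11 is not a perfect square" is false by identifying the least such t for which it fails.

t = 25

Check each positive integer t in order until t is a perfect square but t + 11 is a perfect square.
For t = 1, 4, 9, 16 the conclusion holds.
t = 25: 25 = 5² and 25 + 11 = 36 = 6².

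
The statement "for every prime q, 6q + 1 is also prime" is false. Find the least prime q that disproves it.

q = 19

Check each prime q in order until 6q + 1 is not prime.
q = 2: 6q + 1 = 13, prime.
q = 3: 6q + 1 = 19, prime.
q = 5: 6q + 1 = 31, prime.
q = 7: 6q + 1 = 43, prime.
q = 11: 6q + 1 = 67, prime.
q = 13: 6q + 1 = 79, prime.
q = 17: 6q + 1 = 103, prime.
q = 19: 6q + 1 = 115 = 5 × 23, not prime.
Hence q = 19 is a counterexample.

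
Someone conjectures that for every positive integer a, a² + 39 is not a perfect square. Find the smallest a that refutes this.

For a = 1, 2, 3, 4 the conclusion holds.
a = 5: 5² + 39 = 64 = 8², a perfect square.
Thus a = 5 disproves the claim, and no smaller a works.

a = 5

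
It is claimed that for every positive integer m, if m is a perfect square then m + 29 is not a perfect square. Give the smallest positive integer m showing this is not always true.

Check each positive integer m in order until m is a perfect square but m + 29 is a perfect square.
The first 13 eligible values, up to m = 169, all satisfy the conclusion.
m = 196: 196 = 14² and 196 + 29 = 225 = 15².

m = 196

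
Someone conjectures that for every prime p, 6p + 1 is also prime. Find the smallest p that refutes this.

p = 19

We need the least prime p for which 6p + 1 is not prime.
p = 2: 6p + 1 = 13, prime.
p = 3: 6p + 1 = 19, prime.
p = 5: 6p + 1 = 31, prime.
p = 7: 6p + 1 = 43, prime.
p = 11: 6p + 1 = 67, prime.
p = 13: 6p + 1 = 79, prime.
p = 17: 6p + 1 = 103, prime.
p = 19: 6p + 1 = 115 = 5 × 23, not prime.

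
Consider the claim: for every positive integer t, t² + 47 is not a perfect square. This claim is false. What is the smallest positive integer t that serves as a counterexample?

t = 23

A counterexample is any positive integer t such that t² + 47 is a perfect square; we check each in order.
For t = 1, 2, 3, 4, …, 20, 21, 22 the conclusion holds.
t = 23: 23² + 47 = 576 = 24², a perfect square.
Thus t = 23 disproves the claim, and no smaller t works.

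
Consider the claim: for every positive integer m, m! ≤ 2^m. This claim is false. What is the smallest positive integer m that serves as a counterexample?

A counterexample is any positive integer m such that m! > 2^m; we check each in order.
m = 1: m! = 1 and 2^m = 2, so 1 ≤ 2.
m = 2: m! = 2 and 2^m = 4, so 2 ≤ 4.
m = 3: m! = 6 and 2^m = 8, so 6 ≤ 8.
m = 4: m! = 24 and 2^m = 16, so 24 > 16.
Thus m = 4 disproves the claim, and no smaller m works.

m = 4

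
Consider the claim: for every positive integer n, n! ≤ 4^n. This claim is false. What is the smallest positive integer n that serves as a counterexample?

n = 1: n! = 1 and 4^n = 4, so 1 ≤ 4.
n = 2: n! = 2 and 4^n = 16, so 2 ≤ 16.
n = 3: n! = 6 and 4^n = 64, so 6 ≤ 64.
n = 4: n! = 24 and 4^n = 256, so 24 ≤ 256.
n = 5: n! = 120 and 4^n = 1024, so 120 ≤ 1024.
n = 6: n! = 720 and 4^n = 4096, so 720 ≤ 4096.
n = 7: n! = 5040 and 4^n = 16384, so 5040 ≤ 16384.
n = 8: n! = 40320 and 4^n = 65536, so 40320 ≤ 65536.
n = 9: n! = 362880 and 4^n = 262144, so 362880 > 262144.
Thus n = 9 disproves the claim, and no smaller n works.

n = 9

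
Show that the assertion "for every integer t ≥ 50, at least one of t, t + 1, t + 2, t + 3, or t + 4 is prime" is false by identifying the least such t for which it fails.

t = 54

For t = 50, 51, 52, 53 the conclusion holds.
t = 54: 54 = 2 × 27; 55 = 5 × 11; 56 = 2 × 28; 57 = 3 × 19; 58 = 2 × 29 — all composite.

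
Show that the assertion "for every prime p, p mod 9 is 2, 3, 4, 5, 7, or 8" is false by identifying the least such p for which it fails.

p = 2: 2 mod 9 = 2.
p = 3: 3 mod 9 = 3.
p = 5: 5 mod 9 = 5.
p = 7: 7 mod 9 = 7.
p = 11: 11 mod 9 = 2.
p = 13: 13 mod 9 = 4.
p = 17: 17 mod 9 = 8.
p = 19: 19 mod 9 = 1 — not in {2, 3, 4, 5, 7, 8}.
Hence p = 19 is a counterexample.

p = 19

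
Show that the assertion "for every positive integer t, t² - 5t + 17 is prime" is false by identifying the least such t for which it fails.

The first 12 eligible values, up to t = 12, all satisfy the conclusion.
t = 13: t² - 5t + 17 = 121 = 11 × 11, composite.
So t = 13 is the smallest counterexample.

t = 13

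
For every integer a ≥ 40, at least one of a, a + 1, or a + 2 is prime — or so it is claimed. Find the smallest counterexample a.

We need the least integer a ≥ 40 for which a, a + 1, a + 2 are all composite.
a = 40: 41 is prime.
a = 41: 41 is prime.
a = 42: 43 is prime.
a = 43: 43 is prime.
a = 44: 44 = 2 × 22; 45 = 3 × 15; 46 = 2 × 23 — all composite.
Hence a = 44 is a counterexample.

a = 44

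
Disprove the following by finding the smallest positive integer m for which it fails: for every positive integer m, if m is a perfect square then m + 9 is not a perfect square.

We need the least positive integer m for which m is a perfect square but m + 9 is a perfect square.
m = 1: 1 + 9 = 10, not a perfect square.
m = 4: 4 + 9 = 13, not a perfect square.
m = 9: 9 + 9 = 18, not a perfect square.
m = 16: 16 = 4² and 16 + 9 = 25 = 5².

m = 16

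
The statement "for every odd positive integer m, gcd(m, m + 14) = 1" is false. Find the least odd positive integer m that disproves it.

Check each odd positive integer m in order until gcd(m, m + 14) > 1.
m = 1: gcd(1, 15) = 1.
m = 3: gcd(3, 17) = 1.
m = 5: gcd(5, 19) = 1.
m = 7: gcd(7, 21) = 7.
Thus m = 7 disproves the claim, and no smaller m works.

m = 7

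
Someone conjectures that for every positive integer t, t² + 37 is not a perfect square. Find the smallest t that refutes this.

t = 18

Check each positive integer t in order until t² + 37 is a perfect square.
For t = 1, 2, 3, 4, …, 15, 16, 17 the conclusion holds.
t = 18: 18² + 37 = 361 = 19², a perfect square.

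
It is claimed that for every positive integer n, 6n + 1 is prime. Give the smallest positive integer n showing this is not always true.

n = 4

A counterexample is any positive integer n such that 6n + 1 is not prime; we check each in order.
n = 1: 6n + 1 = 7, prime.
n = 2: 6n + 1 = 13, prime.
n = 3: 6n + 1 = 19, prime.
n = 4: 6n + 1 = 25 = 5 × 5, composite.
Thus n = 4 disproves the claim, and no smaller n works.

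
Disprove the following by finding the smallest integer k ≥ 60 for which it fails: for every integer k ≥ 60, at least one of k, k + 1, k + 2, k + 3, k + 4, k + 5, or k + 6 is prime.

A counterexample is any integer k ≥ 60 such that k, k + 1, k + 2, k + 3, k + 4, k + 5, k + 6 are all composite; we check each in order.
For k = 60, 61, 62, 63, …, 87, 88, 89 the conclusion holds.
k = 90: 90 = 2 × 45; 91 = 7 × 13; 92 = 2 × 46; 93 = 3 × 31; 94 = 2 × 47; 95 = 5 × 19; 96 = 2 × 48 — all composite.
Thus k = 90 disproves the claim, and no smaller k works.

k = 90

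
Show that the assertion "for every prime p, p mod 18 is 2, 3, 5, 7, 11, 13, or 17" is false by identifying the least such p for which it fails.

p = 2: 2 mod 18 = 2.
p = 3: 3 mod 18 = 3.
p = 5: 5 mod 18 = 5.
p = 7: 7 mod 18 = 7.
p = 11: 11 mod 18 = 11.
p = 13: 13 mod 18 = 13.
p = 17: 17 mod 18 = 17.
p = 19: 19 mod 18 = 1 — not in {2, 3, 5, 7, 11, 13, 17}.

p = 19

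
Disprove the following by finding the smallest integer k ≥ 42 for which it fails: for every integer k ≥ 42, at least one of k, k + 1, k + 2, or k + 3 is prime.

k = 48

For k = 42, 43, 44, 45, 46, 47 the conclusion holds.
k = 48: 48 = 2 × 24; 49 = 7 × 7; 50 = 2 × 25; 51 = 3 × 17 — all composite.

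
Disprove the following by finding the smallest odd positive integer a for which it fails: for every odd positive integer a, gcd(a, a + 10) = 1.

A counterexample is any odd positive integer a such that gcd(a, a + 10) > 1; we check each in order.
a = 1: gcd(1, 11) = 1.
a = 3: gcd(3, 13) = 1.
a = 5: gcd(5, 15) = 5.

a = 5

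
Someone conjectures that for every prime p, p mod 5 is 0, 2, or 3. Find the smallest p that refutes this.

p = 2: 2 mod 5 = 2.
p = 3: 3 mod 5 = 3.
p = 5: 5 mod 5 = 0.
p = 7: 7 mod 5 = 2.
p = 11: 11 mod 5 = 1 — not in {0, 2, 3}.

p = 11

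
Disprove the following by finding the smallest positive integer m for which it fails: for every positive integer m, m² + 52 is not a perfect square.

m = 12

A counterexample is any positive integer m such that m² + 52 is a perfect square; we check each in order.
The first 11 eligible values, up to m = 11, all satisfy the conclusion.
m = 12: 12² + 52 = 196 = 14², a perfect square.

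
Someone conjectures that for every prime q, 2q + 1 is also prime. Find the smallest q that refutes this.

q = 7

A counterexample is any prime q such that 2q + 1 is not prime; we check each in order.
q = 2: 2q + 1 = 5, prime.
q = 3: 2q + 1 = 7, prime.
q = 5: 2q + 1 = 11, prime.
q = 7: 2q + 1 = 15 = 3 × 5, not prime.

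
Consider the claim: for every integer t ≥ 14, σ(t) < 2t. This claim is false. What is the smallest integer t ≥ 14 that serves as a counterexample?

t = 18

Check each integer t ≥ 14 in order until the claim fails.
For t = 14, 15, 16, 17 the conclusion holds.
t = 18: σ(18) = 39; 39 ≥ 36.
Hence t = 18 is a counterexample.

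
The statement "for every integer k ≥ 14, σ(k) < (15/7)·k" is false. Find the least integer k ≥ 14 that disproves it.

k = 18

We need the least integer k ≥ 14 for which the claim fails.
The first 4 eligible values, up to k = 17, all satisfy the conclusion.
k = 18: σ(18) = 39; 39 ≥ 270/7.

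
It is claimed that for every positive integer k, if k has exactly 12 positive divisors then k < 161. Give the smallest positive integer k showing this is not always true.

k = 198

Check each positive integer k in order until k has exactly 12 positive divisors but the claim fails.
For k = 60, 72, 84, 90, …, 150, 156, 160 the conclusion holds.
k = 198: τ(198) = 12; 198 ≥ 161.
Hence k = 198 is a counterexample.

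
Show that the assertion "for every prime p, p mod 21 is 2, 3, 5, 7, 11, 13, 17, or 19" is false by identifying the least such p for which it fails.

p = 29

Check each prime p in order until the claim fails.
For p = 2, 3, 5, 7, 11, 13, 17, 19, 23 the conclusion holds.
p = 29: 29 mod 21 = 8 — not in {2, 3, 5, 7, 11, 13, 17, 19}.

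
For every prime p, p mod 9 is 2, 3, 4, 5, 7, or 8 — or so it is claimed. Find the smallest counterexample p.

Check each prime p in order until the claim fails.
p = 2: 2 mod 9 = 2.
p = 3: 3 mod 9 = 3.
p = 5: 5 mod 9 = 5.
p = 7: 7 mod 9 = 7.
p = 11: 11 mod 9 = 2.
p = 13: 13 mod 9 = 4.
p = 17: 17 mod 9 = 8.
p = 19: 19 mod 9 = 1 — not in {2, 3, 4, 5, 7, 8}.

p = 19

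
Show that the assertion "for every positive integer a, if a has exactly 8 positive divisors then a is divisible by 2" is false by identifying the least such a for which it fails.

a = 105

For a = 24, 30, 40, 42, …, 88, 102, 104 the conclusion holds.
a = 105: τ(105) = 8; 105 mod 2 = 1.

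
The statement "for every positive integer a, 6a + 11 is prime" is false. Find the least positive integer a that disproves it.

Check each positive integer a in order until 6a + 11 is not prime.
a = 1: 6a + 11 = 17, prime.
a = 2: 6a + 11 = 23, prime.
a = 3: 6a + 11 = 29, prime.
a = 4: 6a + 11 = 35 = 5 × 7, composite.

a = 4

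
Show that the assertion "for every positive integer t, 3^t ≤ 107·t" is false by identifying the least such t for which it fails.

t = 6

A counterexample is any positive integer t such that 3^t > 107·t; we check each in order.
For t = 1, 2, 3, 4, 5 the conclusion holds.
t = 6: 3^t = 729 and 107·t = 642, so 729 > 642.
Hence t = 6 is a counterexample.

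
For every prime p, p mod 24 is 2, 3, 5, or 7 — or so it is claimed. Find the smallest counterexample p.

p = 11

We need the least prime p for which the claim fails.
p = 2: 2 mod 24 = 2.
p = 3: 3 mod 24 = 3.
p = 5: 5 mod 24 = 5.
p = 7: 7 mod 24 = 7.
p = 11: 11 mod 24 = 11 — not in {2, 3, 5, 7}.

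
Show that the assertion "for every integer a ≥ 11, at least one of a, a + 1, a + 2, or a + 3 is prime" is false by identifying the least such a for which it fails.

Check each integer a ≥ 11 in order until a, a + 1, a + 2, a + 3 are all composite.
For a = 11, 12, 13, 14, …, 21, 22, 23 the conclusion holds.
a = 24: 24 = 2 × 12; 25 = 5 × 5; 26 = 2 × 13; 27 = 3 × 9 — all composite.

a = 24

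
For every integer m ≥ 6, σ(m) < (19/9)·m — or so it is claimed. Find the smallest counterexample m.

For m = 6, 7, 8, 9, 10, 11 the conclusion holds.
m = 12: σ(12) = 28; 28 ≥ 76/3.

m = 12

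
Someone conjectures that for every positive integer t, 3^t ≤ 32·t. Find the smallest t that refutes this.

We need the least positive integer t for which 3^t > 32·t.
t = 1: 3^t = 3 and 32·t = 32, so 3 ≤ 32.
t = 2: 3^t = 9 and 32·t = 64, so 9 ≤ 64.
t = 3: 3^t = 27 and 32·t = 96, so 27 ≤ 96.
t = 4: 3^t = 81 and 32·t = 128, so 81 ≤ 128.
t = 5: 3^t = 243 and 32·t = 160, so 243 > 160.
Hence t = 5 is a counterexample.

t = 5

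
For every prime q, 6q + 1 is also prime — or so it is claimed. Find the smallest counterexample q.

q = 19

q = 2: 6q + 1 = 13, prime.
q = 3: 6q + 1 = 19, prime.
q = 5: 6q + 1 = 31, prime.
q = 7: 6q + 1 = 43, prime.
q = 11: 6q + 1 = 67, prime.
q = 13: 6q + 1 = 79, prime.
q = 17: 6q + 1 = 103, prime.
q = 19: 6q + 1 = 115 = 5 × 23, not prime.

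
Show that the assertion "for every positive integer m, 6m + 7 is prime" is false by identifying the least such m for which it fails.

m = 3

We need the least positive integer m for which 6m + 7 is not prime.
m = 1: 6m + 7 = 13, prime.
m = 2: 6m + 7 = 19, prime.
m = 3: 6m + 7 = 25 = 5 × 5, composite.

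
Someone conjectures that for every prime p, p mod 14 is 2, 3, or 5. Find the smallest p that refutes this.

Check each prime p in order until the claim fails.
p = 2: 2 mod 14 = 2.
p = 3: 3 mod 14 = 3.
p = 5: 5 mod 14 = 5.
p = 7: 7 mod 14 = 7 — not in {2, 3, 5}.
So p = 7 is the smallest counterexample.

p = 7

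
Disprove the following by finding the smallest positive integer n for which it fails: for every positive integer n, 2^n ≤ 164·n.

n = 11

Check each positive integer n in order until 2^n > 164·n.
For n = 1, 2, 3, 4, 5, 6, 7, 8, 9, 10 the conclusion holds.
n = 11: 2^n = 2048 and 164·n = 1804, so 2048 > 1804.
Hence n = 11 is a counterexample.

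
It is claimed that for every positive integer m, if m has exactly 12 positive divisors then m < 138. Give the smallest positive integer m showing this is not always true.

m = 140

Check each positive integer m in order until m has exactly 12 positive divisors but the claim fails.
For m = 60, 72, 84, 90, 96, 108, 126, 132 the conclusion holds.
m = 140: τ(140) = 12; 140 ≥ 138.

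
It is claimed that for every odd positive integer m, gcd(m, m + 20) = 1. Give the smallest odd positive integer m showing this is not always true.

We need the least odd positive integer m for which gcd(m, m + 20) > 1.
For m = 1, 3 the conclusion holds.
m = 5: gcd(5, 25) = 5.

m = 5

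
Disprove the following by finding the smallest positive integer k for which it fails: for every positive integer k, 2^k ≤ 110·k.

k = 11

The first 10 eligible values, up to k = 10, all satisfy the conclusion.
k = 11: 2^k = 2048 and 110·k = 1210, so 2048 > 1210.
So k = 11 is the smallest counterexample.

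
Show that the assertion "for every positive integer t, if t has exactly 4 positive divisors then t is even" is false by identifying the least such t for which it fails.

t = 15

We need the least positive integer t for which t has exactly 4 positive divisors but t is odd.
The first 4 eligible values, up to t = 14, all satisfy the conclusion.
t = 15: divisors of 15: 1, 3, 5, 15; 15 is odd.
Hence t = 15 is a counterexample.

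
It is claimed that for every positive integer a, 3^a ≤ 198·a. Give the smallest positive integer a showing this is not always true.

a = 7

The first 6 eligible values, up to a = 6, all satisfy the conclusion.
a = 7: 3^a = 2187 and 198·a = 1386, so 2187 > 1386.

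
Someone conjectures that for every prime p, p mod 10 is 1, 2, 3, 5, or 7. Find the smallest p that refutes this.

We need the least prime p for which the claim fails.
The first 7 eligible values, up to p = 17, all satisfy the conclusion.
p = 19: 19 mod 10 = 9 — not in {1, 2, 3, 5, 7}.
Hence p = 19 is a counterexample.

p = 19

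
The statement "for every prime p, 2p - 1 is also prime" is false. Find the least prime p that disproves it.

p = 5

Check each prime p in order until 2p - 1 is not prime.
p = 2: 2p - 1 = 3, prime.
p = 3: 2p - 1 = 5, prime.
p = 5: 2p - 1 = 9 = 3 × 3, not prime.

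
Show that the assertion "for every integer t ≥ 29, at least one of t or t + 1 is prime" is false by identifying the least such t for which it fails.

t = 32

We need the least integer t ≥ 29 for which t, t + 1 are both composite.
For t = 29, 30, 31 the conclusion holds.
t = 32: 32 = 2 × 16; 33 = 3 × 11 — both composite.
Hence t = 32 is a counterexample.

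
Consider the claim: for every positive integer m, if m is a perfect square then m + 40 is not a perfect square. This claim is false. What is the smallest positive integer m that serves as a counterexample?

m = 9

We need the least positive integer m for which m is a perfect square but m + 40 is a perfect square.
m = 1: 1 + 40 = 41, not a perfect square.
m = 4: 4 + 40 = 44, not a perfect square.
m = 9: 9 = 3² and 9 + 40 = 49 = 7².
So m = 9 is the smallest counterexample.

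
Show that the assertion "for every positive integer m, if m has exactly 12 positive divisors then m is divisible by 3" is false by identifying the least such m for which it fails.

m = 140

The first 8 eligible values, up to m = 132, all satisfy the conclusion.
m = 140: τ(140) = 12; 140 mod 3 = 2.
Hence m = 140 is a counterexample.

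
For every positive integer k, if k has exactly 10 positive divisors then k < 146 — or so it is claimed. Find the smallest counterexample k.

A counterexample is any positive integer k such that k has exactly 10 positive divisors but the claim fails; we check each in order.
k = 48: τ(48) = 10; 48 < 146.
k = 80: τ(80) = 10; 80 < 146.
k = 112: τ(112) = 10; 112 < 146.
k = 162: τ(162) = 10; 162 ≥ 146.
So k = 162 is the smallest counterexample.

k = 162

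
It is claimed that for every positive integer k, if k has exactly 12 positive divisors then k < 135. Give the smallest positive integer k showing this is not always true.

For k = 60, 72, 84, 90, 96, 108, 126, 132 the conclusion holds.
k = 140: τ(140) = 12; 140 ≥ 135.

k = 140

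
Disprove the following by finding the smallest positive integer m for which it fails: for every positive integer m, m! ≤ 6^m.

m = 14

A counterexample is any positive integer m such that m! > 6^m; we check each in order.
The first 13 eligible values, up to m = 13, all satisfy the conclusion.
m = 14: m! = 87178291200 and 6^m = 78364164096, so 87178291200 > 78364164096.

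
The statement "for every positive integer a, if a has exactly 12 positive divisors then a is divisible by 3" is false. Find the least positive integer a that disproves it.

a = 140

Check each positive integer a in order until a has exactly 12 positive divisors but a is not divisible by 3.
a = 60: τ(60) = 12; 60 mod 3 = 0.
a = 72: τ(72) = 12; 72 mod 3 = 0.
a = 84: τ(84) = 12; 84 mod 3 = 0.
a = 90: τ(90) = 12; 90 mod 3 = 0.
a = 96: τ(96) = 12; 96 mod 3 = 0.
a = 108: τ(108) = 12; 108 mod 3 = 0.
a = 126: τ(126) = 12; 126 mod 3 = 0.
a = 132: τ(132) = 12; 132 mod 3 = 0.
a = 140: τ(140) = 12; 140 mod 3 = 2.
So a = 140 is the smallest counterexample.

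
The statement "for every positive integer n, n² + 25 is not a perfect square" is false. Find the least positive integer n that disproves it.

Check each positive integer n in order until n² + 25 is a perfect square.
For n = 1, 2, 3, 4, …, 9, 10, 11 the conclusion holds.
n = 12: 12² + 25 = 169 = 13², a perfect square.
Hence n = 12 is a counterexample.

n = 12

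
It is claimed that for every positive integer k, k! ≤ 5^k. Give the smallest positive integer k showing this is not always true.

The first 11 eligible values, up to k = 11, all satisfy the conclusion.
k = 12: k! = 479001600 and 5^k = 244140625, so 479001600 > 244140625.

k = 12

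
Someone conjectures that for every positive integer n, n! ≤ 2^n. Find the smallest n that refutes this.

n = 4

A counterexample is any positive integer n such that n! > 2^n; we check each in order.
For n = 1, 2, 3 the conclusion holds.
n = 4: n! = 24 and 2^n = 16, so 24 > 16.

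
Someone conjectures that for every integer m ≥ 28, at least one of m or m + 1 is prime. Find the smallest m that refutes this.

m = 32

Check each integer m ≥ 28 in order until m, m + 1 are both composite.
The first 4 eligible values, up to m = 31, all satisfy the conclusion.
m = 32: 32 = 2 × 16; 33 = 3 × 11 — both composite.
Hence m = 32 is a counterexample.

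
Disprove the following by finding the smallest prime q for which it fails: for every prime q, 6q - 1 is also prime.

q = 11

The first 4 eligible values, up to q = 7, all satisfy the conclusion.
q = 11: 6q - 1 = 65 = 5 × 13, not prime.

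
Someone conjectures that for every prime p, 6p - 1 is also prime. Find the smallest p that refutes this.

For p = 2, 3, 5, 7 the conclusion holds.
p = 11: 6p - 1 = 65 = 5 × 13, not prime.
Hence p = 11 is a counterexample.

p = 11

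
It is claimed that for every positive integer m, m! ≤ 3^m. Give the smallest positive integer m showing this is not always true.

m = 7

Check each positive integer m in order until m! > 3^m.
For m = 1, 2, 3, 4, 5, 6 the conclusion holds.
m = 7: m! = 5040 and 3^m = 2187, so 5040 > 2187.
Thus m = 7 disproves the claim, and no smaller m works.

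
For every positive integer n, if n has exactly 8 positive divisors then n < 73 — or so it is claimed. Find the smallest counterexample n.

n = 78

n = 24: τ(24) = 8; 24 < 73.
n = 30: τ(30) = 8; 30 < 73.
n = 40: τ(40) = 8; 40 < 73.
n = 42: τ(42) = 8; 42 < 73.
n = 54: τ(54) = 8; 54 < 73.
n = 56: τ(56) = 8; 56 < 73.
n = 66: τ(66) = 8; 66 < 73.
n = 70: τ(70) = 8; 70 < 73.
n = 78: τ(78) = 8; 78 ≥ 73.
Hence n = 78 is a counterexample.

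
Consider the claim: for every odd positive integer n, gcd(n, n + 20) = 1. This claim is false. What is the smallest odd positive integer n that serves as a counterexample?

A counterexample is any odd positive integer n such that gcd(n, n + 20) > 1; we check each in order.
For n = 1, 3 the conclusion holds.
n = 5: gcd(5, 25) = 5.
So n = 5 is the smallest counterexample.

n = 5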